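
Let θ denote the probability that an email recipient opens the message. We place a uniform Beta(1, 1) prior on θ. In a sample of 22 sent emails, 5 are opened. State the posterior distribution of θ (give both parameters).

The binomial likelihood is conjugate to the Beta prior: with 5 successes and 17 failures, the posterior is Beta(1+5, 1+17) = Beta(6, 18).

Posterior: Beta(6, 18)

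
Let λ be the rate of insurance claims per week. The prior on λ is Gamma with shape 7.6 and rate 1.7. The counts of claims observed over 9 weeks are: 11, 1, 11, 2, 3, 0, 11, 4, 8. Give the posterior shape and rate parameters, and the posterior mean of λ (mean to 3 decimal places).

Total count ∑xᵢ = 51 over n = 9 weeks.
Gamma is conjugate to the Poisson likelihood: posterior is Gamma(shape = 7.6+51 = 58.6, rate = 1.7+9 = 10.7).
Posterior mean = shape/rate = 58.6/10.7 = 5.477.

Posterior: Gamma(shape=58.6, rate=10.7); mean ≈ 5.477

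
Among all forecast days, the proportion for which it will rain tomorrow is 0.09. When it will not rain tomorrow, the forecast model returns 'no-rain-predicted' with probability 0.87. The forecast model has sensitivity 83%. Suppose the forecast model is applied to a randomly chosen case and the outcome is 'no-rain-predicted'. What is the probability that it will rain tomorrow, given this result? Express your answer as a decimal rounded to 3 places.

Let H be the event that it will rain tomorrow. P(H) = 0.09, so P(¬H) = 0.91. With E the 'no-rain-predicted' result, P(E|H) = 0.17 and P(E|¬H) = 0.87.
P(E) = 0.17·0.09 + 0.87·0.91 = 0.015300 + 0.79170 = 0.80700.
By Bayes' theorem, P(H|E) = 0.015300 / 0.80700 = 0.019.

P(H | E) ≈ 0.019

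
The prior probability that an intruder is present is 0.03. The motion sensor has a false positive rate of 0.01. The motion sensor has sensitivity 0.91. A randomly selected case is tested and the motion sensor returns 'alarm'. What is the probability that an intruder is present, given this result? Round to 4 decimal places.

P(H | E) ≈ 0.7378

Write H for 'an intruder is present'. Prior odds H:¬H = 0.03/0.97 = 0.030928. For the 'alarm' outcome, the likelihood ratio is 0.91/0.01 = 91.000.
Posterior odds = 0.030928 × 91.000 = 2.8144, so P(H|E) = 2.8144/(1+2.8144) = 0.7378.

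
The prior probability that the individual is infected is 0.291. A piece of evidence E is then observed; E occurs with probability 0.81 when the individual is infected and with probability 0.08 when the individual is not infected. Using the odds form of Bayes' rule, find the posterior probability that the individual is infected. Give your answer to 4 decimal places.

Prior odds = 0.291/(1−0.291) = 0.41044.
Likelihood ratio for E = 0.81/0.08 = 10.125.
Posterior odds = prior odds × LR = 4.1557.
Posterior probability = odds/(1+odds) = 4.1557/5.1557 = 0.8060.

Posterior probability ≈ 0.8060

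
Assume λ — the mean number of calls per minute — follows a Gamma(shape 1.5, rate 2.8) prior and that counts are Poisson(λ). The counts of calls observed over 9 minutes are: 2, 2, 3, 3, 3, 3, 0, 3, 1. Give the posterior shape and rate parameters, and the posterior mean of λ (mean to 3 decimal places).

Posterior: Gamma(shape=21.5, rate=11.8); mean ≈ 1.822

Total count ∑xᵢ = 20 over n = 9 minutes.
Gamma is conjugate to the Poisson likelihood: posterior is Gamma(shape = 1.5+20 = 21.5, rate = 2.8+9 = 11.8).
Posterior mean = shape/rate = 21.5/11.8 = 1.822.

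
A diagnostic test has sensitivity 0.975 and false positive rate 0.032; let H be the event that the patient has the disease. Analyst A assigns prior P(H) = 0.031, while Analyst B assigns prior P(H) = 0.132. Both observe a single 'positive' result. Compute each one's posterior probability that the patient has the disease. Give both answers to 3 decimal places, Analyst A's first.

Analyst A: 0.494; Analyst B: 0.822

The likelihood ratio for a 'positive' result is 0.975/0.032 = 30.469.
Analyst A: prior odds 0.031/0.969 = 0.031992; posterior odds 0.97475; posterior probability 0.494.
Analyst B: prior odds 0.132/0.868 = 0.15207; posterior odds 4.6335; posterior probability 0.822.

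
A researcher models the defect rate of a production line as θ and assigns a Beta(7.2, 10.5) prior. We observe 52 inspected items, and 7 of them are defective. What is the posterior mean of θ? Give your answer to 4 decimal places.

Observing 7 successes and 45 failures updates Beta(7.2, 10.5) by adding the success and failure counts to the two shape parameters: α = 7.2+7 = 14.2, β = 10.5+45 = 55.5.
Posterior mean = α/(α+β) = 14.2/69.7 = 0.2037.

Posterior mean ≈ 0.2037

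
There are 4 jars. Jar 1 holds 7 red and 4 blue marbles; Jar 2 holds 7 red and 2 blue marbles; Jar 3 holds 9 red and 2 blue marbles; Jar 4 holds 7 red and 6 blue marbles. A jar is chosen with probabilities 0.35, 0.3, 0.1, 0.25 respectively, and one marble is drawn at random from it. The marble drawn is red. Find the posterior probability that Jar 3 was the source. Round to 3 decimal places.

Posterior probability ≈ 0.122

Tabulate prior·likelihood by source: [1] prior 0.35, lik 0.6364, product 0.2227; [2] prior 0.3, lik 0.7778, product 0.2333; [3] prior 0.1, lik 0.8182, product 0.08182; [4] prior 0.25, lik 0.5385, product 0.1346.
Normalizing constant = 0.67249; the posterior for Jar 3 is its product over the sum, 0.08182/0.67249 = 0.122.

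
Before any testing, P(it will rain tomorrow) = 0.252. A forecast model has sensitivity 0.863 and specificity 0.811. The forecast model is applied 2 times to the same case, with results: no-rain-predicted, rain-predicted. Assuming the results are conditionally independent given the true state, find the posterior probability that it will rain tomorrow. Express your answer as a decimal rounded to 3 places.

With H the event that it will rain tomorrow, the joint likelihood of the observed sequence is P(data|H) = 0.137·0.863 = 0.11823 and P(data|¬H) = 0.811·0.189 = 0.15328.
Bayes: P(H|data) = 0.252·0.11823 / (0.252·0.11823 + 0.748·0.15328) = 0.029794/0.14445 = 0.2063.

Posterior P(H) ≈ 0.206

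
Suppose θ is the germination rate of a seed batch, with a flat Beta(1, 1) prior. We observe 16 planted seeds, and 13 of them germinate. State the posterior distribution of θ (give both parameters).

Posterior: Beta(14, 4)

The binomial likelihood is conjugate to the Beta prior: with 13 successes and 3 failures, the posterior is Beta(1+13, 1+3) = Beta(14, 4).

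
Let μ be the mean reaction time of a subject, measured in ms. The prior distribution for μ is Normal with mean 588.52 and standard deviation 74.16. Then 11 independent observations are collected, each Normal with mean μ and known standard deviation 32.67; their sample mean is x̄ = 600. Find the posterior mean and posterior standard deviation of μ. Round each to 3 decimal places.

Posterior mean ≈ 599.801; posterior SD ≈ 9.765

With known σ, the Normal prior is conjugate. Weight on the data is w = (n/σ²)/(n/σ² + 1/τ₀²) = 0.0103061/(0.0103061+0.00018183) = 0.98266.
Posterior mean = w·x̄ + (1−w)·μ₀ = 0.98266·600 + 0.017337·588.52 = 599.801. Posterior variance = 1/(0.0103061+0.00018183) = 95.3477, so SD = 9.765.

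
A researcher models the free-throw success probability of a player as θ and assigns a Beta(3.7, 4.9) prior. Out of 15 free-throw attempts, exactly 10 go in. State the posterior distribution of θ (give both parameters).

Posterior: Beta(13.7, 9.9)

The binomial likelihood is conjugate to the Beta prior: with 10 successes and 5 failures, the posterior is Beta(3.7+10, 4.9+5) = Beta(13.7, 9.9).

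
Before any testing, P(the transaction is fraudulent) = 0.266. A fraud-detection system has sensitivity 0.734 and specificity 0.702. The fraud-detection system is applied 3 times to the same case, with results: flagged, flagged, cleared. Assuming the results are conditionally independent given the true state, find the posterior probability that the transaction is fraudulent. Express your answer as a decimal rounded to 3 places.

Posterior P(H) ≈ 0.454

With H the event that the transaction is fraudulent, the joint likelihood of the observed sequence is P(data|H) = 0.734·0.734·0.266 = 0.14331 and P(data|¬H) = 0.298·0.298·0.702 = 0.062340.
Bayes: P(H|data) = 0.266·0.14331 / (0.266·0.14331 + 0.734·0.062340) = 0.038120/0.083878 = 0.4545.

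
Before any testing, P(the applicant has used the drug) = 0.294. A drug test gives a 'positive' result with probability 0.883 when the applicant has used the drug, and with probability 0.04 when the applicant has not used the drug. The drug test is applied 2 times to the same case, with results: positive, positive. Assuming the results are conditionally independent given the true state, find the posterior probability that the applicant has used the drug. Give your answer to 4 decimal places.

Posterior P(H) ≈ 0.9951

Let H be the event that the applicant has used the drug; start with P(H) = 0.294. P('positive'|H) = 0.883, P('positive'|¬H) = 0.04.
Update on result 1 ('positive'): P(H) ← 0.883·0.2940 / (0.883·0.2940 + 0.04·0.7060) = 0.25960/0.28784 = 0.9019.
Update on result 2 ('positive'): P(H) ← 0.883·0.9019 / (0.883·0.9019 + 0.04·0.0981) = 0.79637/0.80029 = 0.9951.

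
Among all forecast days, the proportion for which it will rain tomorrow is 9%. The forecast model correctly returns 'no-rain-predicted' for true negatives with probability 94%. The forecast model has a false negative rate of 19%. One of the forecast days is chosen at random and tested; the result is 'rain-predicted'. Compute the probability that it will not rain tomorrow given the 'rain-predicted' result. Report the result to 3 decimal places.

Write H for 'it will rain tomorrow'. Prior odds H:¬H = 0.09/0.91 = 0.098901. For the 'rain-predicted' outcome, the likelihood ratio is 0.81/0.06 = 13.500.
Posterior odds = 0.098901 × 13.500 = 1.3352, so P(H|E) = 1.3352/(1+1.3352) = 0.572. Then P(¬H|E) = 1 − 0.572 = 0.428.

P(¬H | E) ≈ 0.428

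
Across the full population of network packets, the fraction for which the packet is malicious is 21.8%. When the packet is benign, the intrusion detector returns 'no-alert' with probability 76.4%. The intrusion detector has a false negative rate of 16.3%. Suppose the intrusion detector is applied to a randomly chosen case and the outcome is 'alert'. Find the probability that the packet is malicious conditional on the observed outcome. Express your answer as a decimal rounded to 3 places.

P(H | E) ≈ 0.497

Write H for 'the packet is malicious'. Prior odds H:¬H = 0.218/0.782 = 0.27877. For the 'alert' outcome, the likelihood ratio is 0.837/0.236 = 3.5466.
Posterior odds = 0.27877 × 3.5466 = 0.98870, so P(H|E) = 0.98870/(1+0.98870) = 0.497.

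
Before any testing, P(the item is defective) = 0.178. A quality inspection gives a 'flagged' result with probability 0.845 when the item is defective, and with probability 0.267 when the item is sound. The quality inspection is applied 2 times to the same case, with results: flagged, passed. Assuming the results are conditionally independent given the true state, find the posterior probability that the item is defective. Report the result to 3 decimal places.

Posterior P(H) ≈ 0.127

With H the event that the item is defective, the joint likelihood of the observed sequence is P(data|H) = 0.845·0.155 = 0.13098 and P(data|¬H) = 0.267·0.733 = 0.19571.
Bayes: P(H|data) = 0.178·0.13098 / (0.178·0.13098 + 0.822·0.19571) = 0.023314/0.18419 = 0.1266.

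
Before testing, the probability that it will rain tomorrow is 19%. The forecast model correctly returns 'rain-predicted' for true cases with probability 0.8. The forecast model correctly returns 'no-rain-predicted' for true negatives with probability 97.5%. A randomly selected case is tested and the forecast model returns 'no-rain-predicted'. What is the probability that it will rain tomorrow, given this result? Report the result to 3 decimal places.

P(H | E) ≈ 0.046

Write H for 'it will rain tomorrow'. Prior odds H:¬H = 0.19/0.81 = 0.23457. For the 'no-rain-predicted' outcome, the likelihood ratio is 0.2/0.975 = 0.20513.
Posterior odds = 0.23457 × 0.20513 = 0.048116, so P(H|E) = 0.048116/(1+0.048116) = 0.046.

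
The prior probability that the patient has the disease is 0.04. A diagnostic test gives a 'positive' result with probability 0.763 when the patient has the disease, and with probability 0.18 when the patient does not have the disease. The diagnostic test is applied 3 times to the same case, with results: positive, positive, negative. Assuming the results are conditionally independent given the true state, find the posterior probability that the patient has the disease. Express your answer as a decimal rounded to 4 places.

Let H be the event that the patient has the disease; start with P(H) = 0.04. P('positive'|H) = 0.763, P('positive'|¬H) = 0.18.
Update on result 1 ('positive'): P(H) ← 0.763·0.0400 / (0.763·0.0400 + 0.18·0.9600) = 0.030520/0.20332 = 0.1501.
Update on result 2 ('positive'): P(H) ← 0.763·0.1501 / (0.763·0.1501 + 0.18·0.8499) = 0.11453/0.26751 = 0.4281.
Update on result 3 ('negative'): P(H) ← 0.237·0.4281 / (0.237·0.4281 + 0.82·0.5719) = 0.10147/0.57040 = 0.1779.

Posterior P(H) ≈ 0.1779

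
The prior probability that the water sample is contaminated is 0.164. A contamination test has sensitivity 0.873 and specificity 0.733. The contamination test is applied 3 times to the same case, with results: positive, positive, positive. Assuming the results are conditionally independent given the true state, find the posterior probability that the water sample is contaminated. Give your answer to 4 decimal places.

With H the event that the water sample is contaminated, the joint likelihood of the observed sequence is P(data|H) = 0.873·0.873·0.873 = 0.66534 and P(data|¬H) = 0.267·0.267·0.267 = 0.019034.
Bayes: P(H|data) = 0.164·0.66534 / (0.164·0.66534 + 0.836·0.019034) = 0.10912/0.12503 = 0.8727.

Posterior P(H) ≈ 0.8727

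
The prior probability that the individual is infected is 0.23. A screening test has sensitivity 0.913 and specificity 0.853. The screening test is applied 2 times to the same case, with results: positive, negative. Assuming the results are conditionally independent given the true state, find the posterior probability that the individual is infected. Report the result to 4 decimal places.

With H the event that the individual is infected, the joint likelihood of the observed sequence is P(data|H) = 0.913·0.087 = 0.079431 and P(data|¬H) = 0.147·0.853 = 0.12539.
Bayes: P(H|data) = 0.23·0.079431 / (0.23·0.079431 + 0.77·0.12539) = 0.018269/0.11482 = 0.1591.

Posterior P(H) ≈ 0.1591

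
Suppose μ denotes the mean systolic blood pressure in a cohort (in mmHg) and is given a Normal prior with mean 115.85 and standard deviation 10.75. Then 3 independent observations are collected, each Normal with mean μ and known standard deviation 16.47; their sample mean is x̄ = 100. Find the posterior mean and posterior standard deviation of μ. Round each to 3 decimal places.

Posterior mean ≈ 106.958; posterior SD ≈ 7.122

Prior precision 1/τ₀² = 1/10.75² = 0.00865333; data precision n/σ² = 3/16.47² = 0.0110595.
Posterior precision = 0.00865333 + 0.0110595 = 0.0197128, giving posterior SD = 1/√0.0197128 = 7.122.
Posterior mean = (0.00865333·115.85 + 0.0110595·100) / 0.0197128 = 106.958.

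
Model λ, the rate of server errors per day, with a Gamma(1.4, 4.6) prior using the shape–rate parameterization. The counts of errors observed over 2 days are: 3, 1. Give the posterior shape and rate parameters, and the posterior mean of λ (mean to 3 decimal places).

The Poisson likelihood adds the total count to the shape and the number of exposure periods to the rate. Here ∑xᵢ = 4 and n = 2, so shape 1.4→5.4 and rate 4.6→6.6.
E[λ | data] = 5.4/6.6 = 0.818.

Posterior: Gamma(shape=5.4, rate=6.6); mean ≈ 0.818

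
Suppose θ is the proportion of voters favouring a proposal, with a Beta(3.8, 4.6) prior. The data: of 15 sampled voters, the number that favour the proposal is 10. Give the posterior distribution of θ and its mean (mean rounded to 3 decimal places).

The binomial likelihood is conjugate to the Beta prior: with 10 successes and 5 failures, the posterior is Beta(3.8+10, 4.6+5) = Beta(13.8, 9.6).
E[θ | data] = 13.8/(13.8+9.6) = 0.590.

Posterior: Beta(13.8, 9.6); mean ≈ 0.590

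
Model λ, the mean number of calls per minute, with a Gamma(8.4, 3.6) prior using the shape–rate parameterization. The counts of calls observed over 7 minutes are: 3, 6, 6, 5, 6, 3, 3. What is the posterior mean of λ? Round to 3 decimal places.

Total count ∑xᵢ = 32 over n = 7 minutes.
Gamma is conjugate to the Poisson likelihood: posterior is Gamma(shape = 8.4+32 = 40.4, rate = 3.6+7 = 10.6).
Posterior mean = shape/rate = 40.4/10.6 = 3.811.

Posterior mean ≈ 3.811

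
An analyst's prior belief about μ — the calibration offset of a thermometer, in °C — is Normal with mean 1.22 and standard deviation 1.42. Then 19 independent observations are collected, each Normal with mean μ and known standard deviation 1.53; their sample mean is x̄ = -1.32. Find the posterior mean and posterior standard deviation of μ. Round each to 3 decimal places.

Posterior mean ≈ -1.174; posterior SD ≈ 0.341

Prior precision 1/τ₀² = 1/1.42² = 0.495933; data precision n/σ² = 19/1.53² = 8.11654.
Posterior precision = 0.495933 + 8.11654 = 8.61247, giving posterior SD = 1/√8.61247 = 0.341.
Posterior mean = (0.495933·1.22 + 8.11654·-1.32) / 8.61247 = -1.174.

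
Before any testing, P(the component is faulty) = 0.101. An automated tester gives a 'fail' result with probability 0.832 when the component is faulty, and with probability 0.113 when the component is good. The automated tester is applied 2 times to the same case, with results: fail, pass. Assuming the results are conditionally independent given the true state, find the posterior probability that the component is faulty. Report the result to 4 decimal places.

With H the event that the component is faulty, the joint likelihood of the observed sequence is P(data|H) = 0.832·0.168 = 0.13978 and P(data|¬H) = 0.113·0.887 = 0.10023.
Bayes: P(H|data) = 0.101·0.13978 / (0.101·0.13978 + 0.899·0.10023) = 0.014117/0.10423 = 0.1355.

Posterior P(H) ≈ 0.1355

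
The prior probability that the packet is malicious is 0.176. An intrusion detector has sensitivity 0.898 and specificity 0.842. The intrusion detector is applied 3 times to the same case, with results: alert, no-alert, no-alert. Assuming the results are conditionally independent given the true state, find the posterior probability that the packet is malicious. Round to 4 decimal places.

Posterior P(H) ≈ 0.0175

Let H be the event that the packet is malicious; start with P(H) = 0.176. P('alert'|H) = 0.898, P('alert'|¬H) = 0.158.
Update on result 1 ('alert'): P(H) ← 0.898·0.1760 / (0.898·0.1760 + 0.158·0.8240) = 0.15805/0.28824 = 0.5483.
Update on result 2 ('no-alert'): P(H) ← 0.102·0.5483 / (0.102·0.5483 + 0.842·0.4517) = 0.055929/0.43624 = 0.1282.
Update on result 3 ('no-alert'): P(H) ← 0.102·0.1282 / (0.102·0.1282 + 0.842·0.8718) = 0.013077/0.74713 = 0.0175.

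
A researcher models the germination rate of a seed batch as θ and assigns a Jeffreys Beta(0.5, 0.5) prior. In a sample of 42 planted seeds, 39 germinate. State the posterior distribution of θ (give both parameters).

Observing 39 successes and 3 failures updates Beta(0.5, 0.5) by adding the success and failure counts to the two shape parameters: α = 0.5+39 = 39.5, β = 0.5+3 = 3.5.

Posterior: Beta(39.5, 3.5)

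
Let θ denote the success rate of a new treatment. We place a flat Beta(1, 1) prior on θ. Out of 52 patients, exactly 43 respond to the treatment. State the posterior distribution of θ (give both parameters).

The binomial likelihood is conjugate to the Beta prior: with 43 successes and 9 failures, the posterior is Beta(1+43, 1+9) = Beta(44, 10).

Posterior: Beta(44, 10)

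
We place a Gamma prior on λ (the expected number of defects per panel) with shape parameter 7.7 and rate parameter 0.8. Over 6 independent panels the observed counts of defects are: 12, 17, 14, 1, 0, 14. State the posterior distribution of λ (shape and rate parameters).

The Poisson likelihood adds the total count to the shape and the number of exposure periods to the rate. Here ∑xᵢ = 58 and n = 6, so shape 7.7→65.7 and rate 0.8→6.8.

Posterior: Gamma(shape=65.7, rate=6.8)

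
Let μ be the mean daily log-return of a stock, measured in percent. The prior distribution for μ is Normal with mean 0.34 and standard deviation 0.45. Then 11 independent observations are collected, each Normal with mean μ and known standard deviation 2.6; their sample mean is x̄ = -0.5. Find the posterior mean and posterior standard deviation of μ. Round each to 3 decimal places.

Prior precision 1/τ₀² = 1/0.45² = 4.93827; data precision n/σ² = 11/2.6² = 1.62722.
Posterior precision = 4.93827 + 1.62722 = 6.56549, giving posterior SD = 1/√6.56549 = 0.390.
Posterior mean = (4.93827·0.34 + 1.62722·-0.5) / 6.56549 = 0.132.

Posterior mean ≈ 0.132; posterior SD ≈ 0.390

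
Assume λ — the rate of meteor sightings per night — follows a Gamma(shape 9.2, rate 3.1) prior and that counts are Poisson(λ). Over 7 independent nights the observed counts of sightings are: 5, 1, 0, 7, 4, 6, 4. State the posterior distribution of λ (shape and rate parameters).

Posterior: Gamma(shape=36.2, rate=10.1)

The Poisson likelihood adds the total count to the shape and the number of exposure periods to the rate. Here ∑xᵢ = 27 and n = 7, so shape 9.2→36.2 and rate 3.1→10.1.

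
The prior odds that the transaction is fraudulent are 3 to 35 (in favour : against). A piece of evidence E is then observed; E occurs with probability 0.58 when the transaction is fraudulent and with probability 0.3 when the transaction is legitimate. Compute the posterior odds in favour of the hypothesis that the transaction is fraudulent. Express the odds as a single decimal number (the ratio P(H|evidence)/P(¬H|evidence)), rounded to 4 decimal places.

Prior odds = 3/35 = 0.085714. In log-odds, ln(0.085714) = -2.4567.
Add log likelihood ratio: ln(1.9333) = 0.65925.
Posterior log-odds = -1.7975, so posterior odds = exp(-1.7975) = 0.16571.

Posterior odds ≈ 0.1657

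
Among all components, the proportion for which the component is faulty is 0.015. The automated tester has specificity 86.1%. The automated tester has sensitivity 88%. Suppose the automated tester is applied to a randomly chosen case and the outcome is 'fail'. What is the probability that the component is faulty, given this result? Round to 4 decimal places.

Write H for 'the component is faulty'. Prior odds H:¬H = 0.015/0.985 = 0.015228. For the 'fail' outcome, the likelihood ratio is 0.88/0.139 = 6.3309.
Posterior odds = 0.015228 × 6.3309 = 0.096410, so P(H|E) = 0.096410/(1+0.096410) = 0.0879.

P(H | E) ≈ 0.0879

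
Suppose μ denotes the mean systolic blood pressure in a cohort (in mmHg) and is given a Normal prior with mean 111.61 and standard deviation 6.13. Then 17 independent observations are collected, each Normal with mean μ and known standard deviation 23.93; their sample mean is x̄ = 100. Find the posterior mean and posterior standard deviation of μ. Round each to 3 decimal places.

With known σ, the Normal prior is conjugate. Weight on the data is w = (n/σ²)/(n/σ² + 1/τ₀²) = 0.0296868/(0.0296868+0.0266121) = 0.52731.
Posterior mean = w·x̄ + (1−w)·μ₀ = 0.52731·100 + 0.47269·111.61 = 105.488. Posterior variance = 1/(0.0296868+0.0266121) = 17.7623, so SD = 4.215.

Posterior mean ≈ 105.488; posterior SD ≈ 4.215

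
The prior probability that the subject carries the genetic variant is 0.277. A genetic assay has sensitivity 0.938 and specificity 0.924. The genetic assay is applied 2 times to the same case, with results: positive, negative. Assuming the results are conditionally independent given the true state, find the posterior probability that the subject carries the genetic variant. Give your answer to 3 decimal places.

With H the event that the subject carries the genetic variant, the joint likelihood of the observed sequence is P(data|H) = 0.938·0.062 = 0.058156 and P(data|¬H) = 0.076·0.924 = 0.070224.
Bayes: P(H|data) = 0.277·0.058156 / (0.277·0.058156 + 0.723·0.070224) = 0.016109/0.066881 = 0.2409.

Posterior P(H) ≈ 0.241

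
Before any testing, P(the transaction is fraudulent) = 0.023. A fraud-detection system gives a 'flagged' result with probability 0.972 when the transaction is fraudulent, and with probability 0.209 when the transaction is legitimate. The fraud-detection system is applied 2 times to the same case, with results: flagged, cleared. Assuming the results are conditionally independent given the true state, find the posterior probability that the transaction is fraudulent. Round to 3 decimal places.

Posterior P(H) ≈ 0.004

Let H be the event that the transaction is fraudulent; start with P(H) = 0.023. P('flagged'|H) = 0.972, P('flagged'|¬H) = 0.209.
Update on result 1 ('flagged'): P(H) ← 0.972·0.0230 / (0.972·0.0230 + 0.209·0.9770) = 0.022356/0.22655 = 0.0987.
Update on result 2 ('cleared'): P(H) ← 0.028·0.0987 / (0.028·0.0987 + 0.791·0.9013) = 0.0027631/0.71571 = 0.0039.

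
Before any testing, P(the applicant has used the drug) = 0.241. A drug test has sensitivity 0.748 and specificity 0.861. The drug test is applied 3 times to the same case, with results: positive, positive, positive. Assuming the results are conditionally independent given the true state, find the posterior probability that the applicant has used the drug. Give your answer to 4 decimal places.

Posterior P(H) ≈ 0.9802

With H the event that the applicant has used the drug, the joint likelihood of the observed sequence is P(data|H) = 0.748·0.748·0.748 = 0.41851 and P(data|¬H) = 0.139·0.139·0.139 = 0.0026856.
Bayes: P(H|data) = 0.241·0.41851 / (0.241·0.41851 + 0.759·0.0026856) = 0.10086/0.10290 = 0.9802.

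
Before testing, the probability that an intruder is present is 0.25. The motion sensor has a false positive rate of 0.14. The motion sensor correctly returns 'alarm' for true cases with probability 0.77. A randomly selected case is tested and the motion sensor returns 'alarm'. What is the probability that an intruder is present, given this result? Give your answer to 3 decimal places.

P(H | E) ≈ 0.647

Write H for 'an intruder is present'. Prior odds H:¬H = 0.25/0.75 = 0.33333. For the 'alarm' outcome, the likelihood ratio is 0.77/0.14 = 5.5000.
Posterior odds = 0.33333 × 5.5000 = 1.8333, so P(H|E) = 1.8333/(1+1.8333) = 0.647.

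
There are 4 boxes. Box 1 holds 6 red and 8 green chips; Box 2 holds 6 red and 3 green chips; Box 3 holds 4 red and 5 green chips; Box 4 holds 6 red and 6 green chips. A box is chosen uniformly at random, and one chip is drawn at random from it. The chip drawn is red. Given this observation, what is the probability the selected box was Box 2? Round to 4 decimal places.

Posterior probability ≈ 0.3268

P(red|Box 1) = 0.4286; P(red|Box 2) = 0.6667; P(red|Box 3) = 0.4444; P(red|Box 4) = 0.5.
Prior × likelihood for each source: 0.25·0.4286=0.1071, 0.25·0.6667=0.1667, 0.25·0.4444=0.1111, 0.25·0.5=0.1250. Summing gives P(red) = 0.50992.
P(Box 2 | red) = 0.1667 / 0.50992 = 0.3268.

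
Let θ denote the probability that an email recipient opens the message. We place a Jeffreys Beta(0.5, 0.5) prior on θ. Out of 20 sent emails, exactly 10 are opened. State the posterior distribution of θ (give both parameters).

The binomial likelihood is conjugate to the Beta prior: with 10 successes and 10 failures, the posterior is Beta(0.5+10, 0.5+10) = Beta(10.5, 10.5).

Posterior: Beta(10.5, 10.5)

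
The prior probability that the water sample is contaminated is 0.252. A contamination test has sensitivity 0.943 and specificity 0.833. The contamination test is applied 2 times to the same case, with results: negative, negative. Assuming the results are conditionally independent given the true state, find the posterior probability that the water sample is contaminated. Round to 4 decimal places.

Let H be the event that the water sample is contaminated; start with P(H) = 0.252. P('positive'|H) = 0.943, P('positive'|¬H) = 0.167.
Update on result 1 ('negative'): P(H) ← 0.057·0.2520 / (0.057·0.2520 + 0.833·0.7480) = 0.014364/0.63745 = 0.0225.
Update on result 2 ('negative'): P(H) ← 0.057·0.0225 / (0.057·0.0225 + 0.833·0.9775) = 0.0012844/0.81551 = 0.0016.

Posterior P(H) ≈ 0.0016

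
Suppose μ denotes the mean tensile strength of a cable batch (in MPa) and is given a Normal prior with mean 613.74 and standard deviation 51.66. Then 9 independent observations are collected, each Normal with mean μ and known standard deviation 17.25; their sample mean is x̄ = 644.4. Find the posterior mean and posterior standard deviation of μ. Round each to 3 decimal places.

Posterior mean ≈ 644.025; posterior SD ≈ 5.715

Prior precision 1/τ₀² = 1/51.66² = 0.00037471; data precision n/σ² = 9/17.25² = 0.0302457.
Posterior precision = 0.00037471 + 0.0302457 = 0.0306205, giving posterior SD = 1/√0.0306205 = 5.715.
Posterior mean = (0.00037471·613.74 + 0.0302457·644.4) / 0.0306205 = 644.025.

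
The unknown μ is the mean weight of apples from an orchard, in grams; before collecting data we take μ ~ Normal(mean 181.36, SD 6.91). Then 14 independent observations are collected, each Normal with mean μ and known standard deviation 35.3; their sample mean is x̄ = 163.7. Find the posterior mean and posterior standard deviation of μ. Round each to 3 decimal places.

Posterior mean ≈ 175.194; posterior SD ≈ 5.575

With known σ, the Normal prior is conjugate. Weight on the data is w = (n/σ²)/(n/σ² + 1/τ₀²) = 0.0112351/(0.0112351+0.0209432) = 0.34915.
Posterior mean = w·x̄ + (1−w)·μ₀ = 0.34915·163.7 + 0.65085·181.36 = 175.194. Posterior variance = 1/(0.0112351+0.0209432) = 31.0768, so SD = 5.575.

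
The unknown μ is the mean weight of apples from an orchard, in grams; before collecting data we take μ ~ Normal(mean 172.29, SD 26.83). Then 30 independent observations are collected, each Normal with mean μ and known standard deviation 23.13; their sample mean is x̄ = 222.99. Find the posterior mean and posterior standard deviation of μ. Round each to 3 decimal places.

Prior precision 1/τ₀² = 1/26.83² = 0.00138918; data precision n/σ² = 30/23.13² = 0.0560751.
Posterior precision = 0.00138918 + 0.0560751 = 0.0574643, giving posterior SD = 1/√0.0574643 = 4.172.
Posterior mean = (0.00138918·172.29 + 0.0560751·222.99) / 0.0574643 = 221.764.

Posterior mean ≈ 221.764; posterior SD ≈ 4.172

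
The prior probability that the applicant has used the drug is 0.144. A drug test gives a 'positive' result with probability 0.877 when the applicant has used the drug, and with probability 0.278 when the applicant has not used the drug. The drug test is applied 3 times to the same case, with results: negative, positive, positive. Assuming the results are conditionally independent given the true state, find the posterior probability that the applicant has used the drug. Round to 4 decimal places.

Posterior P(H) ≈ 0.2219

Let H be the event that the applicant has used the drug; start with P(H) = 0.144. P('positive'|H) = 0.877, P('positive'|¬H) = 0.278.
Update on result 1 ('negative'): P(H) ← 0.123·0.1440 / (0.123·0.1440 + 0.722·0.8560) = 0.017712/0.63574 = 0.0279.
Update on result 2 ('positive'): P(H) ← 0.877·0.0279 / (0.877·0.0279 + 0.278·0.9721) = 0.024433/0.29469 = 0.0829.
Update on result 3 ('positive'): P(H) ← 0.877·0.0829 / (0.877·0.0829 + 0.278·0.9171) = 0.072715/0.32766 = 0.2219.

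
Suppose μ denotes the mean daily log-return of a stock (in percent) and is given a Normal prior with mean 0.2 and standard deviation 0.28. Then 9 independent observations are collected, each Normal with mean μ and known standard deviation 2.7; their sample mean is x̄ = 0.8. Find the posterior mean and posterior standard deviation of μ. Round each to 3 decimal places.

Prior precision 1/τ₀² = 1/0.28² = 12.7551; data precision n/σ² = 9/2.7² = 1.23457.
Posterior precision = 12.7551 + 1.23457 = 13.9897, giving posterior SD = 1/√13.9897 = 0.267.
Posterior mean = (12.7551·0.2 + 1.23457·0.8) / 13.9897 = 0.253.

Posterior mean ≈ 0.253; posterior SD ≈ 0.267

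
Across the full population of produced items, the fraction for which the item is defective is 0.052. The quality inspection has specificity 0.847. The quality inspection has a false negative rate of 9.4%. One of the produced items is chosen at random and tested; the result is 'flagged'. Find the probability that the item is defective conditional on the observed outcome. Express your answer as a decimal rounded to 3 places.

Write H for 'the item is defective'. Prior odds H:¬H = 0.052/0.948 = 0.054852. For the 'flagged' outcome, the likelihood ratio is 0.906/0.153 = 5.9216.
Posterior odds = 0.054852 × 5.9216 = 0.32481, so P(H|E) = 0.32481/(1+0.32481) = 0.245.

P(H | E) ≈ 0.245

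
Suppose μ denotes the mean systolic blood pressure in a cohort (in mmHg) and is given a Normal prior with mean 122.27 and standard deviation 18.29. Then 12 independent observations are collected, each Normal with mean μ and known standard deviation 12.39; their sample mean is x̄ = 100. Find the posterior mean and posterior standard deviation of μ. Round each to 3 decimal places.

Posterior mean ≈ 100.820; posterior SD ≈ 3.510

With known σ, the Normal prior is conjugate. Weight on the data is w = (n/σ²)/(n/σ² + 1/τ₀²) = 0.0781697/(0.0781697+0.00298932) = 0.96317.
Posterior mean = w·x̄ + (1−w)·μ₀ = 0.96317·100 + 0.036833·122.27 = 100.820. Posterior variance = 1/(0.0781697+0.00298932) = 12.3215, so SD = 3.510.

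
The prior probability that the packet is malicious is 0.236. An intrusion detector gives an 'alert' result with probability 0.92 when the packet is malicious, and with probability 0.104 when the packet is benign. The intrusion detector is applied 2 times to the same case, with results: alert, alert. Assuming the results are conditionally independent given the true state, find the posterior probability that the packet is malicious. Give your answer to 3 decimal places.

Let H be the event that the packet is malicious; start with P(H) = 0.236. P('alert'|H) = 0.92, P('alert'|¬H) = 0.104.
Update on result 1 ('alert'): P(H) ← 0.92·0.2360 / (0.92·0.2360 + 0.104·0.7640) = 0.21712/0.29658 = 0.7321.
Update on result 2 ('alert'): P(H) ← 0.92·0.7321 / (0.92·0.7321 + 0.104·0.2679) = 0.67352/0.70138 = 0.9603.

Posterior P(H) ≈ 0.960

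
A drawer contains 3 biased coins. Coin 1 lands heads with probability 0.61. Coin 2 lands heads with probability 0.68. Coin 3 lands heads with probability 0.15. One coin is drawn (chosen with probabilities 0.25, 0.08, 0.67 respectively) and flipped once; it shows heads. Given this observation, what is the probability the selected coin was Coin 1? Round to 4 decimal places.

P(heads|C1) = 0.61; P(heads|C2) = 0.68; P(heads|C3) = 0.15.
Prior × likelihood for each source: 0.25·0.61=0.1525, 0.08·0.68=0.05440, 0.67·0.15=0.1005. Summing gives P(heads) = 0.30740.
P(Coin 1 | heads) = 0.1525 / 0.30740 = 0.4961.

Posterior probability ≈ 0.4961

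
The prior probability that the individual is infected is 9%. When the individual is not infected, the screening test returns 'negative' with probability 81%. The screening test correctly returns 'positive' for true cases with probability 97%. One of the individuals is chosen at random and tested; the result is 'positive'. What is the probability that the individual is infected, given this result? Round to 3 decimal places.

P(H | E) ≈ 0.336

Write H for 'the individual is infected'. Prior odds H:¬H = 0.09/0.91 = 0.098901. For the 'positive' outcome, the likelihood ratio is 0.97/0.19 = 5.1053.
Posterior odds = 0.098901 × 5.1053 = 0.50492, so P(H|E) = 0.50492/(1+0.50492) = 0.336.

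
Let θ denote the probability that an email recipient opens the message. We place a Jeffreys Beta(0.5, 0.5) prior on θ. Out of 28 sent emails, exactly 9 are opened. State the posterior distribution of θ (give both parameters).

The binomial likelihood is conjugate to the Beta prior: with 9 successes and 19 failures, the posterior is Beta(0.5+9, 0.5+19) = Beta(9.5, 19.5).

Posterior: Beta(9.5, 19.5)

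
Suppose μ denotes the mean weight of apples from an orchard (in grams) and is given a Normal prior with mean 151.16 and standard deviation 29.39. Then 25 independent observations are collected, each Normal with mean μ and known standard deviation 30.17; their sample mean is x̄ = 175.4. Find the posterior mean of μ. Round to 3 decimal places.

Prior precision 1/τ₀² = 1/29.39² = 0.00115771; data precision n/σ² = 25/30.17² = 0.0274656.
Posterior precision = 0.00115771 + 0.0274656 = 0.0286233.
Posterior mean = (0.00115771·151.16 + 0.0274656·175.4) / 0.0286233 = 174.420.

Posterior mean ≈ 174.420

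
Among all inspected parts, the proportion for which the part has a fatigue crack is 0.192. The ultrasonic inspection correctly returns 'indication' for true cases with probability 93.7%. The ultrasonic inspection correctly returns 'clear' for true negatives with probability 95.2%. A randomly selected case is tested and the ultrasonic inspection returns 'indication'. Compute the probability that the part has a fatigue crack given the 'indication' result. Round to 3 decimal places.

Write H for 'the part has a fatigue crack'. Prior odds H:¬H = 0.192/0.808 = 0.23762. For the 'indication' outcome, the likelihood ratio is 0.937/0.048 = 19.521.
Posterior odds = 0.23762 × 19.521 = 4.6386, so P(H|E) = 4.6386/(1+4.6386) = 0.823.

P(H | E) ≈ 0.823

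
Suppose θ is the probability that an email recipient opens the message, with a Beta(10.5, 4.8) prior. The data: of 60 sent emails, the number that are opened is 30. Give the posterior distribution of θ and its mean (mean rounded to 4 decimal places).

The binomial likelihood is conjugate to the Beta prior: with 30 successes and 30 failures, the posterior is Beta(10.5+30, 4.8+30) = Beta(40.5, 34.8).
E[θ | data] = 40.5/(40.5+34.8) = 0.5378.

Posterior: Beta(40.5, 34.8); mean ≈ 0.5378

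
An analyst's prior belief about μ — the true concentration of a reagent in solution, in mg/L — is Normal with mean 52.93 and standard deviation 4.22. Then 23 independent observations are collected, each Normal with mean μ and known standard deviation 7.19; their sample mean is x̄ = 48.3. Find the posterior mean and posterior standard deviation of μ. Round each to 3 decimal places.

Posterior mean ≈ 48.819; posterior SD ≈ 1.413

Prior precision 1/τ₀² = 1/4.22² = 0.0561533; data precision n/σ² = 23/7.19² = 0.444908.
Posterior precision = 0.0561533 + 0.444908 = 0.501061, giving posterior SD = 1/√0.501061 = 1.413.
Posterior mean = (0.0561533·52.93 + 0.444908·48.3) / 0.501061 = 48.819.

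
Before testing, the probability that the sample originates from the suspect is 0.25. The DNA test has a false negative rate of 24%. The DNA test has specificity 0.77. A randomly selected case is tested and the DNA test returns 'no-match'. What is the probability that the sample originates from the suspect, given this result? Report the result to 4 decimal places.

Write H for 'the sample originates from the suspect'. Prior odds H:¬H = 0.25/0.75 = 0.33333. For the 'no-match' outcome, the likelihood ratio is 0.24/0.77 = 0.31169.
Posterior odds = 0.33333 × 0.31169 = 0.10390, so P(H|E) = 0.10390/(1+0.10390) = 0.0941.

P(H | E) ≈ 0.0941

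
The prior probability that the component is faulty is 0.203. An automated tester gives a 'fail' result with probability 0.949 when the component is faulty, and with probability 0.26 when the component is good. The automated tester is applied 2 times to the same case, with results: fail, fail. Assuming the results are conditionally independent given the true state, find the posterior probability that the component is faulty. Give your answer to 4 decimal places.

Let H be the event that the component is faulty; start with P(H) = 0.203. P('fail'|H) = 0.949, P('fail'|¬H) = 0.26.
Update on result 1 ('fail'): P(H) ← 0.949·0.2030 / (0.949·0.2030 + 0.26·0.7970) = 0.19265/0.39987 = 0.4818.
Update on result 2 ('fail'): P(H) ← 0.949·0.4818 / (0.949·0.4818 + 0.26·0.5182) = 0.45721/0.59194 = 0.7724.

Posterior P(H) ≈ 0.7724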